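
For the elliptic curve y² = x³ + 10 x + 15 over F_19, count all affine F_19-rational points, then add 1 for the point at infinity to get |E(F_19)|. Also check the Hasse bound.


Affine points = {(1, 8), (1, 11), (2, 9), (2, 10), (4, 9), (4, 10), (5, 0), (6, 5), (6, 14), (9, 6), (9, 13), (12, 1), (12, 18), (13, 9), (13, 10), (14, 7), (14, 12), (15, 5), (15, 14), (17, 5), (17, 14), (18, 2), (18, 17)}; affine count = 23; |E(F_19)| = 24.

Discriminant check: Δ ∝ 4a³ + 27b² = 4·10³ + 27·15² = 4·1000 + 27·225 ≡ 5 (mod 19). Nonzero ⇒ E is nonsingular.
For each x ∈ F_19, compute rhs = x³ + 10·x + 15 mod 19, then count y ∈ F_19 with y² ≡ rhs.
  x = 0: rhs = 15, matching y values: none (0 points).
  x = 1: rhs = 7, matching y values: 8, 11 (2 points).
  x = 2: rhs = 5, matching y values: 9, 10 (2 points).
  x = 3: rhs = 15, matching y values: none (0 points).
  x = 4: rhs = 5, matching y values: 9, 10 (2 points).
  x = 5: rhs = 0, matching y values: 0 (1 points).
  x = 6: rhs = 6, matching y values: 5, 14 (2 points).
  x = 7: rhs = 10, matching y values: none (0 points).
  x = 8: rhs = 18, matching y values: none (0 points).
  x = 9: rhs = 17, matching y values: 6, 13 (2 points).
  x = 10: rhs = 13, matching y values: none (0 points).
  x = 11: rhs = 12, matching y values: none (0 points).
  x = 12: rhs = 1, matching y values: 1, 18 (2 points).
  x = 13: rhs = 5, matching y values: 9, 10 (2 points).
  x = 14: rhs = 11, matching y values: 7, 12 (2 points).
  x = 15: rhs = 6, matching y values: 5, 14 (2 points).
  x = 16: rhs = 15, matching y values: none (0 points).
  x = 17: rhs = 6, matching y values: 5, 14 (2 points).
  x = 18: rhs = 4, matching y values: 2, 17 (2 points).
Total affine count: 23.
Full point count |E(F_19)| = 23 + 1 = 24.
Hasse bound: |24 − (19+1)| = |4| = 4 ≤ 2√19 ≈ 8.7178 ✓.


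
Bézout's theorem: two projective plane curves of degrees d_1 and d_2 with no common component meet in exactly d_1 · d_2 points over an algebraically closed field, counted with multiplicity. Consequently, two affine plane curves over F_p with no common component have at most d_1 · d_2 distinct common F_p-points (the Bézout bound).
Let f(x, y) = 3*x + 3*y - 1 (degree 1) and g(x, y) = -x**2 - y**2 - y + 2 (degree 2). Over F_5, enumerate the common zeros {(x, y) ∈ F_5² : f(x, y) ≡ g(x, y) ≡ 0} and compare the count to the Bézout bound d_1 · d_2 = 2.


Common zeros: ∅; count = 0; Bézout bound = 2.

deg(f) = 1, deg(g) = 2, so Bézout bound = 2.
Scan x ∈ F_5. For each x, list the y ∈ F_5 with f(x, y) ≡ 0 and those with g(x, y) ≡ 0 (mod 5); the common zeros in that column are the intersection.
  x = 0: f ≡ 0 at y ∈ {2}; g ≡ 0 at y ∈ {1, 3}; common: ∅.
  x = 1: f ≡ 0 at y ∈ {1}; g ≡ 0 at y ∈ {2}; common: ∅.
  x = 2: f ≡ 0 at y ∈ {0}; g ≡ 0 at y ∈ ∅; common: ∅.
  x = 3: f ≡ 0 at y ∈ {4}; g ≡ 0 at y ∈ ∅; common: ∅.
  x = 4: f ≡ 0 at y ∈ {3}; g ≡ 0 at y ∈ {2}; common: ∅.
Collecting: common zeros = ∅, so the count is 0.
Comparison with the Bézout bound: 0 ≤ 2 = deg(f)·deg(g), as expected for curves with no common component (the affine F_5-count falls short of the bound because intersections may lie at infinity, over extension fields, or carry multiplicity).


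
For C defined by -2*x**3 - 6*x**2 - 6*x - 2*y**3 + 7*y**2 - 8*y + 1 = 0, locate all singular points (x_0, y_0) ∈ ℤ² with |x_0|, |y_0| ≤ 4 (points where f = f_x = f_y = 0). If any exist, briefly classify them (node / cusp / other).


Singular points: {(-1, 1)}; classification: cusp.

Compute partial derivatives:
  f_x = -6*x**2 - 12*x - 6.
  f_y = -6*y**2 + 14*y - 8.
Scan x_0 ∈ {−4, ..., 4}. For each x_0, f_y(x_0, y) is a polynomial in y; find its integer roots y ∈ {−4, ..., 4}, then test f_x and f at those candidates.
  x = -4: f_y(-4, y) = -6*y**2 + 14*y - 8; vanishes at y ∈ {1}. (-4, 1): f_x = -54 ≠ 0.
  x = -3: f_y(-3, y) = -6*y**2 + 14*y - 8; vanishes at y ∈ {1}. (-3, 1): f_x = -24 ≠ 0.
  x = -2: f_y(-2, y) = -6*y**2 + 14*y - 8; vanishes at y ∈ {1}. (-2, 1): f_x = -6 ≠ 0.
  x = -1: f_y(-1, y) = -6*y**2 + 14*y - 8; vanishes at y ∈ {1}. (-1, 1): f_x = 0, f = 0 — SINGULAR.
  x = 0: f_y(0, y) = -6*y**2 + 14*y - 8; vanishes at y ∈ {1}. (0, 1): f_x = -6 ≠ 0.
  x = 1: f_y(1, y) = -6*y**2 + 14*y - 8; vanishes at y ∈ {1}. (1, 1): f_x = -24 ≠ 0.
  x = 2: f_y(2, y) = -6*y**2 + 14*y - 8; vanishes at y ∈ {1}. (2, 1): f_x = -54 ≠ 0.
  x = 3: f_y(3, y) = -6*y**2 + 14*y - 8; vanishes at y ∈ {1}. (3, 1): f_x = -96 ≠ 0.
  x = 4: f_y(4, y) = -6*y**2 + 14*y - 8; vanishes at y ∈ {1}. (4, 1): f_x = -150 ≠ 0.
Only singular point on the grid: (-1, 1).
Classify: substitute x = -1 + u, y = 1 + v and expand: f = -2*u**3 - 2*v**3 + v**2.
No constant or linear terms (consistent with a singular point). Quadratic part: v**2. Cubic part: -2*u**3 - 2*v**3.
The quadratic part v**2 is a perfect square, so there is a single (double) tangent line v = 0, i.e. y = 1. Restricting the cubic part to that line (v = 0) leaves -2*u**3 ≠ 0, so f is not divisible by v and the branch is v² ≈ 2*u**3 to lowest order — this is a cusp.
Classification: cusp.


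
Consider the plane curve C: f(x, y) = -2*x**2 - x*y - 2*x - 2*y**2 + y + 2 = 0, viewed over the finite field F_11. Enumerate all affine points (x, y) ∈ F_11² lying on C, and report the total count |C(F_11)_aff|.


Affine F_11-points: {(2, 6), (2, 10), (3, 0), (3, 10), (5, 3), (5, 6), (7, 0), (7, 8), (9, 3), (9, 4), (10, 4), (10, 8)}; count = 12.

For each of the 121 pairs (x, y) ∈ F_11², evaluate f(x, y) mod 11. Record the zeros.
  x = 0: [0↦2, 1↦1, 2↦7, 3↦9, 4↦7, 5↦1, 6↦2, 7↦10, 8↦3, 9↦3, 10↦10]  zeros at y ∈ ∅
  x = 1: [0↦9, 1↦7, 2↦1, 3↦2, 4↦10, 5↦3, 6↦3, 7↦10, 8↦2, 9↦1, 10↦7]  zeros at y ∈ ∅
  x = 2: [0↦1, 1↦9, 2↦2, 3↦2, 4↦9, 5↦1, 6↦0, 7↦6, 8↦8, 9↦6, 10↦0]  zeros at y ∈ {6, 10}
  x = 3: [0↦0, 1↦7, 2↦10, 3↦9, 4↦4, 5↦6, 6↦4, 7↦9, 8↦10, 9↦7, 10↦0]  zeros at y ∈ {0, 10}
  x = 4: [0↦6, 1↦1, 2↦3, 3↦1, 4↦6, 5↦7, 6↦4, 7↦8, 8↦8, 9↦4, 10↦7]  zeros at y ∈ ∅
  x = 5: [0↦8, 1↦2, 2↦3, 3↦0, 4↦4, 5↦4, 6↦0, 7↦3, 8↦2, 9↦8, 10↦10]  zeros at y ∈ {3, 6}
  x = 6: [0↦6, 1↦10, 2↦10, 3↦6, 4↦9, 5↦8, 6↦3, 7↦5, 8↦3, 9↦8, 10↦9]  zeros at y ∈ ∅
  x = 7: [0↦0, 1↦3, 2↦2, 3↦8, 4↦10, 5↦8, 6↦2, 7↦3, 8↦0, 9↦4, 10↦4]  zeros at y ∈ {0, 8}
  x = 8: [0↦1, 1↦3, 2↦1, 3↦6, 4↦7, 5↦4, 6↦8, 7↦8, 8↦4, 9↦7, 10↦6]  zeros at y ∈ ∅
  x = 9: [0↦9, 1↦10, 2↦7, 3↦0, 4↦0, 5↦7, 6↦10, 7↦9, 8↦4, 9↦6, 10↦4]  zeros at y ∈ {3, 4}
  x = 10: [0↦2, 1↦2, 2↦9, 3↦1, 4↦0, 5↦6, 6↦8, 7↦6, 8↦0, 9↦1, 10↦9]  zeros at y ∈ {4, 8}
Collecting zeros: affine points = {(2, 6), (2, 10), (3, 0), (3, 10), (5, 3), (5, 6), (7, 0), (7, 8), (9, 3), (9, 4), (10, 4), (10, 8)}.
Total count |C(F_11)_aff| = 12.


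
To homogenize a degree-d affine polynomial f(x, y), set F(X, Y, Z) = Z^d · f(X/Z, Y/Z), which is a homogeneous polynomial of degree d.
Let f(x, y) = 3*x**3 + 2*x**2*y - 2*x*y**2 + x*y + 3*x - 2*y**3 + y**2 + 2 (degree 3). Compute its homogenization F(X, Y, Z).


F(X, Y, Z) = 3*X**3 + 2*X**2*Y - 2*X*Y**2 + X*Y*Z + 3*X*Z**2 - 2*Y**3 + Y**2*Z + 2*Z**3

deg(f) = 3.
Substitute x = X/Z, y = Y/Z into f, then multiply by Z^3.
  monomial 3·x^3·y^0 ↦ 3·X^3·Y^0·Z^0.
  monomial 2·x^2·y^1 ↦ 2·X^2·Y^1·Z^0.
  monomial -2·x^1·y^2 ↦ -2·X^1·Y^2·Z^0.
  monomial 1·x^1·y^1 ↦ 1·X^1·Y^1·Z^1.
  monomial 3·x^1·y^0 ↦ 3·X^1·Y^0·Z^2.
  monomial -2·x^0·y^3 ↦ -2·X^0·Y^3·Z^0.
  monomial 1·x^0·y^2 ↦ 1·X^0·Y^2·Z^1.
  monomial 2·x^0·y^0 ↦ 2·X^0·Y^0·Z^3.
Collecting: F(X, Y, Z) = 3*X**3 + 2*X**2*Y - 2*X*Y**2 + X*Y*Z + 3*X*Z**2 - 2*Y**3 + Y**2*Z + 2*Z**3.


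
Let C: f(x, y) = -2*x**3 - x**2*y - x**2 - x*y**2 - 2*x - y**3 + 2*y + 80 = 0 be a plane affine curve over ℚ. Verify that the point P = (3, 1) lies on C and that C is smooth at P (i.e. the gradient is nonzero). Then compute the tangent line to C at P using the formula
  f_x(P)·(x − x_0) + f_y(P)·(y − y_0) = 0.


Tangent line at P: -69*x - 16*y + 223 = 0.

Step 1: f(3, 1) = 0, so P lies on C.
Step 2: partial derivatives
  f_x(x, y) = -6*x**2 - 2*x*y - 2*x - y**2 - 2, f_y(x, y) = -x**2 - 2*x*y - 3*y**2 + 2.
  f_x(P) = -69, f_y(P) = -16 (gradient nonzero, so P is smooth).
Step 3: tangent line at P: -69·(x − 3) + -16·(y − 1) = 0.
Expanding: -69*x - 16*y + 223 = 0.


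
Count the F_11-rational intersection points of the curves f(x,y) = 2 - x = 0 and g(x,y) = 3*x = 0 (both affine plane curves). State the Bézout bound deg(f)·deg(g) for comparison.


Common zeros: ∅; count = 0; Bézout bound = 1.

deg(f) = 1, deg(g) = 1, so Bézout bound = 1.
Scan x ∈ F_11. For each x, list the y ∈ F_11 with f(x, y) ≡ 0 and those with g(x, y) ≡ 0 (mod 11); the common zeros in that column are the intersection.
  x = 0: f ≡ 0 at y ∈ ∅; g ≡ 0 at y ∈ {0, 1, 2, 3, 4, 5, 6, 7, 8, 9, 10}; common: ∅.
  x = 1: f ≡ 0 at y ∈ ∅; g ≡ 0 at y ∈ ∅; common: ∅.
  x = 2: f ≡ 0 at y ∈ {0, 1, 2, 3, 4, 5, 6, 7, 8, 9, 10}; g ≡ 0 at y ∈ ∅; common: ∅.
  x = 3: f ≡ 0 at y ∈ ∅; g ≡ 0 at y ∈ ∅; common: ∅.
  x = 4: f ≡ 0 at y ∈ ∅; g ≡ 0 at y ∈ ∅; common: ∅.
  x = 5: f ≡ 0 at y ∈ ∅; g ≡ 0 at y ∈ ∅; common: ∅.
  x = 6: f ≡ 0 at y ∈ ∅; g ≡ 0 at y ∈ ∅; common: ∅.
  x = 7: f ≡ 0 at y ∈ ∅; g ≡ 0 at y ∈ ∅; common: ∅.
  x = 8: f ≡ 0 at y ∈ ∅; g ≡ 0 at y ∈ ∅; common: ∅.
  x = 9: f ≡ 0 at y ∈ ∅; g ≡ 0 at y ∈ ∅; common: ∅.
  x = 10: f ≡ 0 at y ∈ ∅; g ≡ 0 at y ∈ ∅; common: ∅.
Collecting: common zeros = ∅, so the count is 0.
Comparison with the Bézout bound: 0 ≤ 1 = deg(f)·deg(g), as expected for curves with no common component (the affine F_11-count falls short of the bound because intersections may lie at infinity, over extension fields, or carry multiplicity).


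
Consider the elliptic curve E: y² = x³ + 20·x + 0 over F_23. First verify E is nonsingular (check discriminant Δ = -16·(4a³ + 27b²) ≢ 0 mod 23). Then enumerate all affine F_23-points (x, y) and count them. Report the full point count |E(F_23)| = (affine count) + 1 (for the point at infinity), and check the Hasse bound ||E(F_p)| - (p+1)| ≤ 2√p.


Affine points = {(0, 0), (2, 5), (2, 18), (3, 8), (3, 15), (4, 11), (4, 12), (5, 8), (5, 15), (7, 0), (9, 9), (9, 14), (10, 2), (10, 21), (12, 6), (12, 17), (15, 8), (15, 15), (16, 0), (17, 3), (17, 20), (22, 5), (22, 18)}; affine count = 23; |E(F_23)| = 24.

Discriminant check: Δ ∝ 4a³ + 27b² = 4·20³ + 27·0² = 4·8000 + 27·0 ≡ 7 (mod 23). Nonzero ⇒ E is nonsingular.
For each x ∈ F_23, compute rhs = x³ + 20·x + 0 mod 23, then count y ∈ F_23 with y² ≡ rhs.
  x = 0: rhs = 0, matching y values: 0 (1 points).
  x = 1: rhs = 21, matching y values: none (0 points).
  x = 2: rhs = 2, matching y values: 5, 18 (2 points).
  x = 3: rhs = 18, matching y values: 8, 15 (2 points).
  x = 4: rhs = 6, matching y values: 11, 12 (2 points).
  x = 5: rhs = 18, matching y values: 8, 15 (2 points).
  x = 6: rhs = 14, matching y values: none (0 points).
  x = 7: rhs = 0, matching y values: 0 (1 points).
  x = 8: rhs = 5, matching y values: none (0 points).
  x = 9: rhs = 12, matching y values: 9, 14 (2 points).
  x = 10: rhs = 4, matching y values: 2, 21 (2 points).
  x = 11: rhs = 10, matching y values: none (0 points).
  x = 12: rhs = 13, matching y values: 6, 17 (2 points).
  x = 13: rhs = 19, matching y values: none (0 points).
  x = 14: rhs = 11, matching y values: none (0 points).
  x = 15: rhs = 18, matching y values: 8, 15 (2 points).
  x = 16: rhs = 0, matching y values: 0 (1 points).
  x = 17: rhs = 9, matching y values: 3, 20 (2 points).
  x = 18: rhs = 5, matching y values: none (0 points).
  x = 19: rhs = 17, matching y values: none (0 points).
  x = 20: rhs = 5, matching y values: none (0 points).
  x = 21: rhs = 21, matching y values: none (0 points).
  x = 22: rhs = 2, matching y values: 5, 18 (2 points).
Total affine count: 23.
Full point count |E(F_23)| = 23 + 1 = 24.
Hasse bound: |24 − (23+1)| = |0| = 0 ≤ 2√23 ≈ 9.5917 ✓.


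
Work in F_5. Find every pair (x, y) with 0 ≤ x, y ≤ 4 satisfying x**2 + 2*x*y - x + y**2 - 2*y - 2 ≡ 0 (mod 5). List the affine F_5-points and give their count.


Affine F_5-points: {(2, 0), (2, 3), (3, 3), (4, 0), (4, 4)}; count = 5.

For each of the 25 pairs (x, y) ∈ F_5², evaluate f(x, y) mod 5. Record the zeros.
  x = 0: [0↦3, 1↦2, 2↦3, 3↦1, 4↦1]  zeros at y ∈ ∅
  x = 1: [0↦3, 1↦4, 2↦2, 3↦2, 4↦4]  zeros at y ∈ ∅
  x = 2: [0↦0, 1↦3, 2↦3, 3↦0, 4↦4]  zeros at y ∈ {0, 3}
  x = 3: [0↦4, 1↦4, 2↦1, 3↦0, 4↦1]  zeros at y ∈ {3}
  x = 4: [0↦0, 1↦2, 2↦1, 3↦2, 4↦0]  zeros at y ∈ {0, 4}
Collecting zeros: affine points = {(2, 0), (2, 3), (3, 3), (4, 0), (4, 4)}.
Total count |C(F_5)_aff| = 5.


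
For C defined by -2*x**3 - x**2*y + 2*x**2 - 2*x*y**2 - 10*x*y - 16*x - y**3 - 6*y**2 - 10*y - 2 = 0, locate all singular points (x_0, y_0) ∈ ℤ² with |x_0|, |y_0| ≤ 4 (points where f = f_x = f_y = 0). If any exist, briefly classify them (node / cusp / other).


Singular points: {(1, -3)}; classification: node.

Compute partial derivatives:
  f_x = -6*x**2 - 2*x*y + 4*x - 2*y**2 - 10*y - 16.
  f_y = -x**2 - 4*x*y - 10*x - 3*y**2 - 12*y - 10.
Scan x_0 ∈ {−4, ..., 4}. For each x_0, f_y(x_0, y) is a polynomial in y; find its integer roots y ∈ {−4, ..., 4}, then test f_x and f at those candidates.
  x = -4: f_y(-4, y) = -3*y**2 + 4*y + 14; no integer root y with |y| ≤ 4.
  x = -3: f_y(-3, y) = 11 - 3*y**2; no integer root y with |y| ≤ 4.
  x = -2: f_y(-2, y) = -3*y**2 - 4*y + 6; no integer root y with |y| ≤ 4.
  x = -1: f_y(-1, y) = -3*y**2 - 8*y - 1; no integer root y with |y| ≤ 4.
  x = 0: f_y(0, y) = -3*y**2 - 12*y - 10; no integer root y with |y| ≤ 4.
  x = 1: f_y(1, y) = -3*y**2 - 16*y - 21; vanishes at y ∈ {-3}. (1, -3): f_x = 0, f = 0 — SINGULAR.
  x = 2: f_y(2, y) = -3*y**2 - 20*y - 34; no integer root y with |y| ≤ 4.
  x = 3: f_y(3, y) = -3*y**2 - 24*y - 49; no integer root y with |y| ≤ 4.
  x = 4: f_y(4, y) = -3*y**2 - 28*y - 66; no integer root y with |y| ≤ 4.
Only singular point on the grid: (1, -3).
Classify: substitute x = 1 + u, y = -3 + v and expand: f = -2*u**3 - u**2*v - u**2 - 2*u*v**2 - v**3 + v**2.
No constant or linear terms (consistent with a singular point). Quadratic part: -u**2 + v**2. Cubic part: -2*u**3 - u**2*v - 2*u*v**2 - v**3.
The quadratic part v**2 - u**2 = (v − u)(v + u) splits into two distinct linear factors, so there are two distinct tangent lines y − -3 = ±(x − 1) — this is a node (ordinary double point).
Classification: node.


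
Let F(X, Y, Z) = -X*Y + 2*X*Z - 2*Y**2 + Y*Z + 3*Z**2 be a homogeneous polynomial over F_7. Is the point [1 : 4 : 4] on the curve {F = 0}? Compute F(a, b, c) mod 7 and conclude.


F(1,4,4) ≡ 1 (mod 7); P is NOT on the curve.

Evaluate F(1, 4, 4) term-by-term (mod 7).
  -X*Y ↦ -1·1·4·1 = -4
  2*X*Z ↦ 2·1·1·4 = 8
  -2*Y**2 ↦ -2·1·16·1 = -32
  Y*Z ↦ 1·1·4·4 = 16
  3*Z**2 ↦ 3·1·1·16 = 48
Sum: F(1, 4, 4) = (-4) + (8) + (-32) + (16) + (48) = 36.
Reducing mod 7: 36 ≡ 1 (mod 7).
Since F(a, b, c) ≡ 1 ≠ 0 (mod 7), P does NOT lie on the curve.


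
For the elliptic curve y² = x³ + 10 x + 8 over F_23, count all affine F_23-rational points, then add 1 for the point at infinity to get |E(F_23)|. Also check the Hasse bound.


Affine points = {(0, 10), (0, 13), (2, 6), (2, 17), (6, 10), (6, 13), (8, 5), (8, 18), (10, 2), (10, 21), (11, 0), (12, 4), (12, 19), (13, 9), (13, 14), (16, 3), (16, 20), (17, 10), (17, 13), (21, 7), (21, 16)}; affine count = 21; |E(F_23)| = 22.

Discriminant check: Δ ∝ 4a³ + 27b² = 4·10³ + 27·8² = 4·1000 + 27·64 ≡ 1 (mod 23). Nonzero ⇒ E is nonsingular.
For each x ∈ F_23, compute rhs = x³ + 10·x + 8 mod 23, then count y ∈ F_23 with y² ≡ rhs.
  x = 0: rhs = 8, matching y values: 10, 13 (2 points).
  x = 1: rhs = 19, matching y values: none (0 points).
  x = 2: rhs = 13, matching y values: 6, 17 (2 points).
  x = 3: rhs = 19, matching y values: none (0 points).
  x = 4: rhs = 20, matching y values: none (0 points).
  x = 5: rhs = 22, matching y values: none (0 points).
  x = 6: rhs = 8, matching y values: 10, 13 (2 points).
  x = 7: rhs = 7, matching y values: none (0 points).
  x = 8: rhs = 2, matching y values: 5, 18 (2 points).
  x = 9: rhs = 22, matching y values: none (0 points).
  x = 10: rhs = 4, matching y values: 2, 21 (2 points).
  x = 11: rhs = 0, matching y values: 0 (1 points).
  x = 12: rhs = 16, matching y values: 4, 19 (2 points).
  x = 13: rhs = 12, matching y values: 9, 14 (2 points).
  x = 14: rhs = 17, matching y values: none (0 points).
  x = 15: rhs = 14, matching y values: none (0 points).
  x = 16: rhs = 9, matching y values: 3, 20 (2 points).
  x = 17: rhs = 8, matching y values: 10, 13 (2 points).
  x = 18: rhs = 17, matching y values: none (0 points).
  x = 19: rhs = 19, matching y values: none (0 points).
  x = 20: rhs = 20, matching y values: none (0 points).
  x = 21: rhs = 3, matching y values: 7, 16 (2 points).
  x = 22: rhs = 20, matching y values: none (0 points).
Total affine count: 21.
Full point count |E(F_23)| = 21 + 1 = 22.
Hasse bound: |22 − (23+1)| = |-2| = 2 ≤ 2√23 ≈ 9.5917 ✓.


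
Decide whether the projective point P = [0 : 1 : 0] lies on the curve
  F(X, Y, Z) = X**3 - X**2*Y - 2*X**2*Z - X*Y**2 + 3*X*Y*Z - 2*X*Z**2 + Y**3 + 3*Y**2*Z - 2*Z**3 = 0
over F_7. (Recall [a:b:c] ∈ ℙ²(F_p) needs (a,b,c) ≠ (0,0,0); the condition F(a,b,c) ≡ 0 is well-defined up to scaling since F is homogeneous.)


F(0,1,0) ≡ 1 (mod 7); P is NOT on the curve.

Evaluate F(0, 1, 0) term-by-term (mod 7).
  X**3 ↦ 1·0·1·1 = 0
  -X**2*Y ↦ -1·0·1·1 = 0
  -2*X**2*Z ↦ -2·0·1·0 = 0
  -X*Y**2 ↦ -1·0·1·1 = 0
  3*X*Y*Z ↦ 3·0·1·0 = 0
  -2*X*Z**2 ↦ -2·0·1·0 = 0
  Y**3 ↦ 1·1·1·1 = 1
  3*Y**2*Z ↦ 3·1·1·0 = 0
  -2*Z**3 ↦ -2·1·1·0 = 0
Sum: F(0, 1, 0) = (0) + (0) + (0) + (0) + (0) + (0) + (1) + (0) + (0) = 1.
Reducing mod 7: 1 ≡ 1 (mod 7).
Since F(a, b, c) ≡ 1 ≠ 0 (mod 7), P does NOT lie on the curve.


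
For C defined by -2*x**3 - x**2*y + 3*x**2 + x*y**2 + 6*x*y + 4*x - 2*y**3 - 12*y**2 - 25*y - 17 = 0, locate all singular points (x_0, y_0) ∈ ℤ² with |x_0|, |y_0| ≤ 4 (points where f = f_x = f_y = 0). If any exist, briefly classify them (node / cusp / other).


Singular points: {(1, -2)}; classification: node.

Compute partial derivatives:
  f_x = -6*x**2 - 2*x*y + 6*x + y**2 + 6*y + 4.
  f_y = -x**2 + 2*x*y + 6*x - 6*y**2 - 24*y - 25.
Scan x_0 ∈ {−4, ..., 4}. For each x_0, f_y(x_0, y) is a polynomial in y; find its integer roots y ∈ {−4, ..., 4}, then test f_x and f at those candidates.
  x = -4: f_y(-4, y) = -6*y**2 - 32*y - 65; no integer root y with |y| ≤ 4.
  x = -3: f_y(-3, y) = -6*y**2 - 30*y - 52; no integer root y with |y| ≤ 4.
  x = -2: f_y(-2, y) = -6*y**2 - 28*y - 41; no integer root y with |y| ≤ 4.
  x = -1: f_y(-1, y) = -6*y**2 - 26*y - 32; no integer root y with |y| ≤ 4.
  x = 0: f_y(0, y) = -6*y**2 - 24*y - 25; no integer root y with |y| ≤ 4.
  x = 1: f_y(1, y) = -6*y**2 - 22*y - 20; vanishes at y ∈ {-2}. (1, -2): f_x = 0, f = 0 — SINGULAR.
  x = 2: f_y(2, y) = -6*y**2 - 20*y - 17; no integer root y with |y| ≤ 4.
  x = 3: f_y(3, y) = -6*y**2 - 18*y - 16; no integer root y with |y| ≤ 4.
  x = 4: f_y(4, y) = -6*y**2 - 16*y - 17; no integer root y with |y| ≤ 4.
Only singular point on the grid: (1, -2).
Classify: substitute x = 1 + u, y = -2 + v and expand: f = -2*u**3 - u**2*v - u**2 + u*v**2 - 2*v**3 + v**2.
No constant or linear terms (consistent with a singular point). Quadratic part: -u**2 + v**2. Cubic part: -2*u**3 - u**2*v + u*v**2 - 2*v**3.
The quadratic part v**2 - u**2 = (v − u)(v + u) splits into two distinct linear factors, so there are two distinct tangent lines y − -2 = ±(x − 1) — this is a node (ordinary double point).
Classification: node.


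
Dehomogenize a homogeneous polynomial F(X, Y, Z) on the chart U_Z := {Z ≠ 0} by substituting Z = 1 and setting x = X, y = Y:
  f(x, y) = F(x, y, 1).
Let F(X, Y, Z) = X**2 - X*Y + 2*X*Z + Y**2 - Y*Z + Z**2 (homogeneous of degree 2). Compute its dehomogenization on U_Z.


f(x, y) = x**2 - x*y + 2*x + y**2 - y + 1

On U_Z we set Z = 1. Each monomial c·X^i·Y^j·Z^k in F becomes c·x^i·y^j·1^k = c·x^i·y^j.
Substituting Z = 1: F(X, Y, 1) = x**2 - x*y + 2*x + y**2 - y + 1.
Note: deg(f) ≤ deg(F) = 2; strict inequality happens when F is divisible by Z (lost terms).


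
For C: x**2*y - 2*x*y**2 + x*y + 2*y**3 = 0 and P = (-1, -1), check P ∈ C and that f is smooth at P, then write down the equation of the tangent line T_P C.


Tangent line at P: -x + 2*y + 1 = 0.

Step 1: f(-1, -1) = 0, so P lies on C.
Step 2: partial derivatives
  f_x(x, y) = 2*x*y - 2*y**2 + y, f_y(x, y) = x**2 - 4*x*y + x + 6*y**2.
  f_x(P) = -1, f_y(P) = 2 (gradient nonzero, so P is smooth).
Step 3: tangent line at P: -1·(x − -1) + 2·(y − -1) = 0.
Expanding: -x + 2*y + 1 = 0.


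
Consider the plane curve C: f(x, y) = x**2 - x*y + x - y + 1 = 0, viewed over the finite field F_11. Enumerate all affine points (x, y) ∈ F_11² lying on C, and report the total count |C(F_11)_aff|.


Affine F_11-points: {(0, 1), (1, 7), (2, 6), (3, 6), (4, 2), (5, 7), (6, 3), (7, 3), (8, 2), (9, 8)}; count = 10.

For each of the 121 pairs (x, y) ∈ F_11², evaluate f(x, y) mod 11. Record the zeros.
  x = 0: [0↦1, 1↦0, 2↦10, 3↦9, 4↦8, 5↦7, 6↦6, 7↦5, 8↦4, 9↦3, 10↦2]  zeros at y ∈ {1}
  x = 1: [0↦3, 1↦1, 2↦10, 3↦8, 4↦6, 5↦4, 6↦2, 7↦0, 8↦9, 9↦7, 10↦5]  zeros at y ∈ {7}
  x = 2: [0↦7, 1↦4, 2↦1, 3↦9, 4↦6, 5↦3, 6↦0, 7↦8, 8↦5, 9↦2, 10↦10]  zeros at y ∈ {6}
  x = 3: [0↦2, 1↦9, 2↦5, 3↦1, 4↦8, 5↦4, 6↦0, 7↦7, 8↦3, 9↦10, 10↦6]  zeros at y ∈ {6}
  x = 4: [0↦10, 1↦5, 2↦0, 3↦6, 4↦1, 5↦7, 6↦2, 7↦8, 8↦3, 9↦9, 10↦4]  zeros at y ∈ {2}
  x = 5: [0↦9, 1↦3, 2↦8, 3↦2, 4↦7, 5↦1, 6↦6, 7↦0, 8↦5, 9↦10, 10↦4]  zeros at y ∈ {7}
  x = 6: [0↦10, 1↦3, 2↦7, 3↦0, 4↦4, 5↦8, 6↦1, 7↦5, 8↦9, 9↦2, 10↦6]  zeros at y ∈ {3}
  x = 7: [0↦2, 1↦5, 2↦8, 3↦0, 4↦3, 5↦6, 6↦9, 7↦1, 8↦4, 9↦7, 10↦10]  zeros at y ∈ {3}
  x = 8: [0↦7, 1↦9, 2↦0, 3↦2, 4↦4, 5↦6, 6↦8, 7↦10, 8↦1, 9↦3, 10↦5]  zeros at y ∈ {2}
  x = 9: [0↦3, 1↦4, 2↦5, 3↦6, 4↦7, 5↦8, 6↦9, 7↦10, 8↦0, 9↦1, 10↦2]  zeros at y ∈ {8}
  x = 10: [0↦1, 1↦1, 2↦1, 3↦1, 4↦1, 5↦1, 6↦1, 7↦1, 8↦1, 9↦1, 10↦1]  zeros at y ∈ ∅
Collecting zeros: affine points = {(0, 1), (1, 7), (2, 6), (3, 6), (4, 2), (5, 7), (6, 3), (7, 3), (8, 2), (9, 8)}.
Total count |C(F_11)_aff| = 10.


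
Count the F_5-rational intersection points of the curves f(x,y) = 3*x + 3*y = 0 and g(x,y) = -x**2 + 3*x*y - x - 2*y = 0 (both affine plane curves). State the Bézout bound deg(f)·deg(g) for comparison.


Common zeros: {(0, 0), (4, 1)}; count = 2; Bézout bound = 2.

deg(f) = 1, deg(g) = 2, so Bézout bound = 2.
Scan x ∈ F_5. For each x, list the y ∈ F_5 with f(x, y) ≡ 0 and those with g(x, y) ≡ 0 (mod 5); the common zeros in that column are the intersection.
  x = 0: f ≡ 0 at y ∈ {0}; g ≡ 0 at y ∈ {0}; common: {0}.
  x = 1: f ≡ 0 at y ∈ {4}; g ≡ 0 at y ∈ {2}; common: ∅.
  x = 2: f ≡ 0 at y ∈ {3}; g ≡ 0 at y ∈ {4}; common: ∅.
  x = 3: f ≡ 0 at y ∈ {2}; g ≡ 0 at y ∈ {1}; common: ∅.
  x = 4: f ≡ 0 at y ∈ {1}; g ≡ 0 at y ∈ {0, 1, 2, 3, 4}; common: {1}.
Collecting: common zeros = {(0, 0), (4, 1)}, so the count is 2.
Comparison with the Bézout bound: 2 ≤ 2 = deg(f)·deg(g), as expected for curves with no common component (the bound is attained).


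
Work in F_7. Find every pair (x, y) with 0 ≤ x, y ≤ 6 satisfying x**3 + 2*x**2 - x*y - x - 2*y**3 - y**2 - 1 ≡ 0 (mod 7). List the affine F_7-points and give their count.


Affine F_7-points: {(0, 2), (0, 6), (1, 2), (1, 4), (2, 3), (3, 1), (4, 0), (4, 1), (4, 2), (5, 1), (5, 3), (5, 6)}; count = 12.

For each of the 49 pairs (x, y) ∈ F_7², evaluate f(x, y) mod 7. Record the zeros.
  x = 0: [0↦6, 1↦3, 2↦0, 3↦6, 4↦2, 5↦4, 6↦0]  zeros at y ∈ {2, 6}
  x = 1: [0↦1, 1↦4, 2↦0, 3↦5, 4↦0, 5↦1, 6↦3]  zeros at y ∈ {2, 4}
  x = 2: [0↦6, 1↦1, 2↦3, 3↦0, 4↦1, 5↦1, 6↦2]  zeros at y ∈ {3}
  x = 3: [0↦6, 1↦0, 2↦1, 3↦4, 4↦4, 5↦3, 6↦3]  zeros at y ∈ {1}
  x = 4: [0↦0, 1↦0, 2↦0, 3↦2, 4↦1, 5↦6, 6↦5]  zeros at y ∈ {0, 1, 2}
  x = 5: [0↦1, 1↦0, 2↦6, 3↦0, 4↦5, 5↦2, 6↦0]  zeros at y ∈ {1, 3, 6}
  x = 6: [0↦1, 1↦6, 2↦4, 3↦4, 4↦1, 5↦4, 6↦1]  zeros at y ∈ ∅
Collecting zeros: affine points = {(0, 2), (0, 6), (1, 2), (1, 4), (2, 3), (3, 1), (4, 0), (4, 1), (4, 2), (5, 1), (5, 3), (5, 6)}.
Total count |C(F_7)_aff| = 12.


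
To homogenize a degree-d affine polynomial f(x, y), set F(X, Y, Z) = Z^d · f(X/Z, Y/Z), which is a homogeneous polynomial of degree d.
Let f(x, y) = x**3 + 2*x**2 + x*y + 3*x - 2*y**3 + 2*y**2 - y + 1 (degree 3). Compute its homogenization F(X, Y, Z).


F(X, Y, Z) = X**3 + 2*X**2*Z + X*Y*Z + 3*X*Z**2 - 2*Y**3 + 2*Y**2*Z - Y*Z**2 + Z**3

deg(f) = 3.
Substitute x = X/Z, y = Y/Z into f, then multiply by Z^3.
  monomial 1·x^3·y^0 ↦ 1·X^3·Y^0·Z^0.
  monomial 2·x^2·y^0 ↦ 2·X^2·Y^0·Z^1.
  monomial 1·x^1·y^1 ↦ 1·X^1·Y^1·Z^1.
  monomial 3·x^1·y^0 ↦ 3·X^1·Y^0·Z^2.
  monomial -2·x^0·y^3 ↦ -2·X^0·Y^3·Z^0.
  monomial 2·x^0·y^2 ↦ 2·X^0·Y^2·Z^1.
  monomial -1·x^0·y^1 ↦ -1·X^0·Y^1·Z^2.
  monomial 1·x^0·y^0 ↦ 1·X^0·Y^0·Z^3.
Collecting: F(X, Y, Z) = X**3 + 2*X**2*Z + X*Y*Z + 3*X*Z**2 - 2*Y**3 + 2*Y**2*Z - Y*Z**2 + Z**3.


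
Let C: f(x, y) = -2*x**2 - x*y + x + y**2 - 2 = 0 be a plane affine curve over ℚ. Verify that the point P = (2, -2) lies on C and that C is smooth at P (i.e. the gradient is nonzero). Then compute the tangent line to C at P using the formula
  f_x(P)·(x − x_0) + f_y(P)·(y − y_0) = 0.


Tangent line at P: -5*x - 6*y - 2 = 0.

Step 1: f(2, -2) = 0, so P lies on C.
Step 2: partial derivatives
  f_x(x, y) = -4*x - y + 1, f_y(x, y) = -x + 2*y.
  f_x(P) = -5, f_y(P) = -6 (gradient nonzero, so P is smooth).
Step 3: tangent line at P: -5·(x − 2) + -6·(y − -2) = 0.
Expanding: -5*x - 6*y - 2 = 0.


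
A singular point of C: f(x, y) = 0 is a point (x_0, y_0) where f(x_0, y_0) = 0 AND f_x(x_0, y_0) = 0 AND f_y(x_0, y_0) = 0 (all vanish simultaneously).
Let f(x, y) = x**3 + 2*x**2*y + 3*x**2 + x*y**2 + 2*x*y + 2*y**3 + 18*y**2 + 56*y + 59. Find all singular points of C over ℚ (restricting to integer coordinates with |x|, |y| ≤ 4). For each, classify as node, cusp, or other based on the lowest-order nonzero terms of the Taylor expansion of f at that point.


Singular points: {(1, -3)}; classification: cusp.

Compute partial derivatives:
  f_x = 3*x**2 + 4*x*y + 6*x + y**2 + 2*y.
  f_y = 2*x**2 + 2*x*y + 2*x + 6*y**2 + 36*y + 56.
Scan x_0 ∈ {−4, ..., 4}. For each x_0, f_y(x_0, y) is a polynomial in y; find its integer roots y ∈ {−4, ..., 4}, then test f_x and f at those candidates.
  x = -4: f_y(-4, y) = 6*y**2 + 28*y + 80; no integer root y with |y| ≤ 4.
  x = -3: f_y(-3, y) = 6*y**2 + 30*y + 68; no integer root y with |y| ≤ 4.
  x = -2: f_y(-2, y) = 6*y**2 + 32*y + 60; no integer root y with |y| ≤ 4.
  x = -1: f_y(-1, y) = 6*y**2 + 34*y + 56; no integer root y with |y| ≤ 4.
  x = 0: f_y(0, y) = 6*y**2 + 36*y + 56; no integer root y with |y| ≤ 4.
  x = 1: f_y(1, y) = 6*y**2 + 38*y + 60; vanishes at y ∈ {-3}. (1, -3): f_x = 0, f = 0 — SINGULAR.
  x = 2: f_y(2, y) = 6*y**2 + 40*y + 68; no integer root y with |y| ≤ 4.
  x = 3: f_y(3, y) = 6*y**2 + 42*y + 80; no integer root y with |y| ≤ 4.
  x = 4: f_y(4, y) = 6*y**2 + 44*y + 96; no integer root y with |y| ≤ 4.
Only singular point on the grid: (1, -3).
Classify: substitute x = 1 + u, y = -3 + v and expand: f = u**3 + 2*u**2*v + u*v**2 + 2*v**3 + v**2.
No constant or linear terms (consistent with a singular point). Quadratic part: v**2. Cubic part: u**3 + 2*u**2*v + u*v**2 + 2*v**3.
The quadratic part v**2 is a perfect square, so there is a single (double) tangent line v = 0, i.e. y = -3. Restricting the cubic part to that line (v = 0) leaves u**3 ≠ 0, so f is not divisible by v and the branch is v² ≈ -u**3 to lowest order — this is a cusp.
Classification: cusp.


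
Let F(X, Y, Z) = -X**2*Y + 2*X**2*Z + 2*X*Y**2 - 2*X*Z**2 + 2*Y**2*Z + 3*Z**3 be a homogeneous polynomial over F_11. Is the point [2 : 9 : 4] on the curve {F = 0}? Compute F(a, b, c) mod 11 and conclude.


F(2,9,4) ≡ 7 (mod 11); P is NOT on the curve.

Evaluate F(2, 9, 4) term-by-term (mod 11).
  -X**2*Y ↦ -1·4·9·1 = -36
  2*X**2*Z ↦ 2·4·1·4 = 32
  2*X*Y**2 ↦ 2·2·81·1 = 324
  -2*X*Z**2 ↦ -2·2·1·16 = -64
  2*Y**2*Z ↦ 2·1·81·4 = 648
  3*Z**3 ↦ 3·1·1·64 = 192
Sum: F(2, 9, 4) = (-36) + (32) + (324) + (-64) + (648) + (192) = 1096.
Reducing mod 11: 1096 ≡ 7 (mod 11).
Since F(a, b, c) ≡ 7 ≠ 0 (mod 11), P does NOT lie on the curve.


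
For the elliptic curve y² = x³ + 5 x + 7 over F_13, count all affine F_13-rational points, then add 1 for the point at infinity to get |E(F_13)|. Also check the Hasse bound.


Affine points = {(1, 0), (2, 5), (2, 8), (3, 6), (3, 7), (4, 0), (5, 1), (5, 12), (8, 0), (9, 1), (9, 12), (10, 2), (10, 11), (12, 1), (12, 12)}; affine count = 15; |E(F_13)| = 16.

Discriminant check: Δ ∝ 4a³ + 27b² = 4·5³ + 27·7² = 4·125 + 27·49 ≡ 3 (mod 13). Nonzero ⇒ E is nonsingular.
For each x ∈ F_13, compute rhs = x³ + 5·x + 7 mod 13, then count y ∈ F_13 with y² ≡ rhs.
  x = 0: rhs = 7, matching y values: none (0 points).
  x = 1: rhs = 0, matching y values: 0 (1 points).
  x = 2: rhs = 12, matching y values: 5, 8 (2 points).
  x = 3: rhs = 10, matching y values: 6, 7 (2 points).
  x = 4: rhs = 0, matching y values: 0 (1 points).
  x = 5: rhs = 1, matching y values: 1, 12 (2 points).
  x = 6: rhs = 6, matching y values: none (0 points).
  x = 7: rhs = 8, matching y values: none (0 points).
  x = 8: rhs = 0, matching y values: 0 (1 points).
  x = 9: rhs = 1, matching y values: 1, 12 (2 points).
  x = 10: rhs = 4, matching y values: 2, 11 (2 points).
  x = 11: rhs = 2, matching y values: none (0 points).
  x = 12: rhs = 1, matching y values: 1, 12 (2 points).
Total affine count: 15.
Full point count |E(F_13)| = 15 + 1 = 16.
Hasse bound: |16 − (13+1)| = |2| = 2 ≤ 2√13 ≈ 7.2111 ✓.


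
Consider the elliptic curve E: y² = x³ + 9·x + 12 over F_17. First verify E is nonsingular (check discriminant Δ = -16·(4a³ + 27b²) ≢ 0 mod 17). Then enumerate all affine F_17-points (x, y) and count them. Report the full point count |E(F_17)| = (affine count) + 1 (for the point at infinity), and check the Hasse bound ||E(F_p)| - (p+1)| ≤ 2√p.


Affine points = {(2, 2), (2, 15), (3, 7), (3, 10), (8, 1), (8, 16), (14, 3), (14, 14), (16, 6), (16, 11)}; affine count = 10; |E(F_17)| = 11.

Discriminant check: Δ ∝ 4a³ + 27b² = 4·9³ + 27·12² = 4·729 + 27·144 ≡ 4 (mod 17). Nonzero ⇒ E is nonsingular.
For each x ∈ F_17, compute rhs = x³ + 9·x + 12 mod 17, then count y ∈ F_17 with y² ≡ rhs.
  x = 0: rhs = 12, matching y values: none (0 points).
  x = 1: rhs = 5, matching y values: none (0 points).
  x = 2: rhs = 4, matching y values: 2, 15 (2 points).
  x = 3: rhs = 15, matching y values: 7, 10 (2 points).
  x = 4: rhs = 10, matching y values: none (0 points).
  x = 5: rhs = 12, matching y values: none (0 points).
  x = 6: rhs = 10, matching y values: none (0 points).
  x = 7: rhs = 10, matching y values: none (0 points).
  x = 8: rhs = 1, matching y values: 1, 16 (2 points).
  x = 9: rhs = 6, matching y values: none (0 points).
  x = 10: rhs = 14, matching y values: none (0 points).
  x = 11: rhs = 14, matching y values: none (0 points).
  x = 12: rhs = 12, matching y values: none (0 points).
  x = 13: rhs = 14, matching y values: none (0 points).
  x = 14: rhs = 9, matching y values: 3, 14 (2 points).
  x = 15: rhs = 3, matching y values: none (0 points).
  x = 16: rhs = 2, matching y values: 6, 11 (2 points).
Total affine count: 10.
Full point count |E(F_17)| = 10 + 1 = 11.
Hasse bound: |11 − (17+1)| = |-7| = 7 ≤ 2√17 ≈ 8.2462 ✓.


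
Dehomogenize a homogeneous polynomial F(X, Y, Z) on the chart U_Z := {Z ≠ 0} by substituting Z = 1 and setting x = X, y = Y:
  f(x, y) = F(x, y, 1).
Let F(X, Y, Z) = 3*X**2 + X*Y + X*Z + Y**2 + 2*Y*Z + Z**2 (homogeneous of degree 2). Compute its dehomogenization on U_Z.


f(x, y) = 3*x**2 + x*y + x + y**2 + 2*y + 1

On U_Z we set Z = 1. Each monomial c·X^i·Y^j·Z^k in F becomes c·x^i·y^j·1^k = c·x^i·y^j.
Substituting Z = 1: F(X, Y, 1) = 3*x**2 + x*y + x + y**2 + 2*y + 1.
Note: deg(f) ≤ deg(F) = 2; strict inequality happens when F is divisible by Z (lost terms).


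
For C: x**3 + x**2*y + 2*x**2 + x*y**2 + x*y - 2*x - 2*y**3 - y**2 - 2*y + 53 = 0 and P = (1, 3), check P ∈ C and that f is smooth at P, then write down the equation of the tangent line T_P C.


Tangent line at P: 23*x - 54*y + 139 = 0.

Step 1: f(1, 3) = 0, so P lies on C.
Step 2: partial derivatives
  f_x(x, y) = 3*x**2 + 2*x*y + 4*x + y**2 + y - 2, f_y(x, y) = x**2 + 2*x*y + x - 6*y**2 - 2*y - 2.
  f_x(P) = 23, f_y(P) = -54 (gradient nonzero, so P is smooth).
Step 3: tangent line at P: 23·(x − 1) + -54·(y − 3) = 0.
Expanding: 23*x - 54*y + 139 = 0.


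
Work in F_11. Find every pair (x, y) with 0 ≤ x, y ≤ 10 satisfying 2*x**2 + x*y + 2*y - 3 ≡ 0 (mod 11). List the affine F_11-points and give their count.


Affine F_11-points: {(0, 7), (1, 4), (2, 7), (3, 8), (4, 8), (5, 9), (6, 1), (7, 9), (8, 4), (10, 1)}; count = 10.

For each of the 121 pairs (x, y) ∈ F_11², evaluate f(x, y) mod 11. Record the zeros.
  x = 0: [0↦8, 1↦10, 2↦1, 3↦3, 4↦5, 5↦7, 6↦9, 7↦0, 8↦2, 9↦4, 10↦6]  zeros at y ∈ {7}
  x = 1: [0↦10, 1↦2, 2↦5, 3↦8, 4↦0, 5↦3, 6↦6, 7↦9, 8↦1, 9↦4, 10↦7]  zeros at y ∈ {4}
  x = 2: [0↦5, 1↦9, 2↦2, 3↦6, 4↦10, 5↦3, 6↦7, 7↦0, 8↦4, 9↦8, 10↦1]  zeros at y ∈ {7}
  x = 3: [0↦4, 1↦9, 2↦3, 3↦8, 4↦2, 5↦7, 6↦1, 7↦6, 8↦0, 9↦5, 10↦10]  zeros at y ∈ {8}
  x = 4: [0↦7, 1↦2, 2↦8, 3↦3, 4↦9, 5↦4, 6↦10, 7↦5, 8↦0, 9↦6, 10↦1]  zeros at y ∈ {8}
  x = 5: [0↦3, 1↦10, 2↦6, 3↦2, 4↦9, 5↦5, 6↦1, 7↦8, 8↦4, 9↦0, 10↦7]  zeros at y ∈ {9}
  x = 6: [0↦3, 1↦0, 2↦8, 3↦5, 4↦2, 5↦10, 6↦7, 7↦4, 8↦1, 9↦9, 10↦6]  zeros at y ∈ {1}
  x = 7: [0↦7, 1↦5, 2↦3, 3↦1, 4↦10, 5↦8, 6↦6, 7↦4, 8↦2, 9↦0, 10↦9]  zeros at y ∈ {9}
  x = 8: [0↦4, 1↦3, 2↦2, 3↦1, 4↦0, 5↦10, 6↦9, 7↦8, 8↦7, 9↦6, 10↦5]  zeros at y ∈ {4}
  x = 9: [0↦5, 1↦5, 2↦5, 3↦5, 4↦5, 5↦5, 6↦5, 7↦5, 8↦5, 9↦5, 10↦5]  zeros at y ∈ ∅
  x = 10: [0↦10, 1↦0, 2↦1, 3↦2, 4↦3, 5↦4, 6↦5, 7↦6, 8↦7, 9↦8, 10↦9]  zeros at y ∈ {1}
Collecting zeros: affine points = {(0, 7), (1, 4), (2, 7), (3, 8), (4, 8), (5, 9), (6, 1), (7, 9), (8, 4), (10, 1)}.
Total count |C(F_11)_aff| = 10.


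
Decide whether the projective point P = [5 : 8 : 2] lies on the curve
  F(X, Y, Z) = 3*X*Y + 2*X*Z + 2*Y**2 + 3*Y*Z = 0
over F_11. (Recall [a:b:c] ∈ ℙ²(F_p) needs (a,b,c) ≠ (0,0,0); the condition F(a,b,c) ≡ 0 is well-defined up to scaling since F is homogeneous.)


F(5,8,2) ≡ 8 (mod 11); P is NOT on the curve.

Evaluate F(5, 8, 2) term-by-term (mod 11).
  3*X*Y ↦ 3·5·8·1 = 120
  2*X*Z ↦ 2·5·1·2 = 20
  2*Y**2 ↦ 2·1·64·1 = 128
  3*Y*Z ↦ 3·1·8·2 = 48
Sum: F(5, 8, 2) = (120) + (20) + (128) + (48) = 316.
Reducing mod 11: 316 ≡ 8 (mod 11).
Since F(a, b, c) ≡ 8 ≠ 0 (mod 11), P does NOT lie on the curve.


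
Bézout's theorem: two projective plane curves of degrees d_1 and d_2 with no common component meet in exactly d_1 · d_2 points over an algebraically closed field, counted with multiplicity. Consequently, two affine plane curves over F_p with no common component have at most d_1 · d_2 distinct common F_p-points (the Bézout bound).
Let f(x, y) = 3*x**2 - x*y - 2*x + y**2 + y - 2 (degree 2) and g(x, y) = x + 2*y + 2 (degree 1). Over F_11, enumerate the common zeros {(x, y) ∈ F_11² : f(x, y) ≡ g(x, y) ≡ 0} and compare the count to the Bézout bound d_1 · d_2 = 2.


Common zeros: {(3, 3)}; count = 1; Bézout bound = 2.

deg(f) = 2, deg(g) = 1, so Bézout bound = 2.
Scan x ∈ F_11. For each x, list the y ∈ F_11 with f(x, y) ≡ 0 and those with g(x, y) ≡ 0 (mod 11); the common zeros in that column are the intersection.
  x = 0: f ≡ 0 at y ∈ {1, 9}; g ≡ 0 at y ∈ {10}; common: ∅.
  x = 1: f ≡ 0 at y ∈ {1, 10}; g ≡ 0 at y ∈ {4}; common: ∅.
  x = 2: f ≡ 0 at y ∈ ∅; g ≡ 0 at y ∈ {9}; common: ∅.
  x = 3: f ≡ 0 at y ∈ {3, 10}; g ≡ 0 at y ∈ {3}; common: {3}.
  x = 4: f ≡ 0 at y ∈ {7}; g ≡ 0 at y ∈ {8}; common: ∅.
  x = 5: f ≡ 0 at y ∈ ∅; g ≡ 0 at y ∈ {2}; common: ∅.
  x = 6: f ≡ 0 at y ∈ {2, 3}; g ≡ 0 at y ∈ {7}; common: ∅.
  x = 7: f ≡ 0 at y ∈ ∅; g ≡ 0 at y ∈ {1}; common: ∅.
  x = 8: f ≡ 0 at y ∈ ∅; g ≡ 0 at y ∈ {6}; common: ∅.
  x = 9: f ≡ 0 at y ∈ ∅; g ≡ 0 at y ∈ {0}; common: ∅.
  x = 10: f ≡ 0 at y ∈ {2, 7}; g ≡ 0 at y ∈ {5}; common: ∅.
Collecting: common zeros = {(3, 3)}, so the count is 1.
Comparison with the Bézout bound: 1 ≤ 2 = deg(f)·deg(g), as expected for curves with no common component (the affine F_11-count falls short of the bound because intersections may lie at infinity, over extension fields, or carry multiplicity).


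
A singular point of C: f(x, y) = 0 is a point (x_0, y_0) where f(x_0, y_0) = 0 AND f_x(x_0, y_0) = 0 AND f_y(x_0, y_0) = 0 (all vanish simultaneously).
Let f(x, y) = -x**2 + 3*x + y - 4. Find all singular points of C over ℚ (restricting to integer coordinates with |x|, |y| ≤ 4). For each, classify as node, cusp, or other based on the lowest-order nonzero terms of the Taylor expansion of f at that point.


No singular points in the scanned grid; C is smooth there.

Compute partial derivatives:
  f_x = 3 - 2*x.
  f_y = 1.
f_y = 1 is a nonzero constant, so f_y never vanishes: no point (x, y) can satisfy f = f_x = f_y = 0. In particular no (x, y) ∈ {−4, ..., 4}² is singular; the curve is smooth.


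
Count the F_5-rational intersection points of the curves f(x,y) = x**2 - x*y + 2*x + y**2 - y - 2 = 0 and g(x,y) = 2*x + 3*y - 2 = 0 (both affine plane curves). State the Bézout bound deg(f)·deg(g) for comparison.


Common zeros: {(0, 4)}; count = 1; Bézout bound = 2.

deg(f) = 2, deg(g) = 1, so Bézout bound = 2.
Scan x ∈ F_5. For each x, list the y ∈ F_5 with f(x, y) ≡ 0 and those with g(x, y) ≡ 0 (mod 5); the common zeros in that column are the intersection.
  x = 0: f ≡ 0 at y ∈ {2, 4}; g ≡ 0 at y ∈ {4}; common: {4}.
  x = 1: f ≡ 0 at y ∈ {1}; g ≡ 0 at y ∈ {0}; common: ∅.
  x = 2: f ≡ 0 at y ∈ {4}; g ≡ 0 at y ∈ {1}; common: ∅.
  x = 3: f ≡ 0 at y ∈ {1, 3}; g ≡ 0 at y ∈ {2}; common: ∅.
  x = 4: f ≡ 0 at y ∈ ∅; g ≡ 0 at y ∈ {3}; common: ∅.
Collecting: common zeros = {(0, 4)}, so the count is 1.
Comparison with the Bézout bound: 1 ≤ 2 = deg(f)·deg(g), as expected for curves with no common component (the affine F_5-count falls short of the bound because intersections may lie at infinity, over extension fields, or carry multiplicity).


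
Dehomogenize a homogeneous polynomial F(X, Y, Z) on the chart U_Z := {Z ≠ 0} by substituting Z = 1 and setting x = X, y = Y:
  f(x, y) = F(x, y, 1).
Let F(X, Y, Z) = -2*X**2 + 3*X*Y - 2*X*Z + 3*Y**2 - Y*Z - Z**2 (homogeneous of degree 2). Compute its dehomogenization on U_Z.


f(x, y) = -2*x**2 + 3*x*y - 2*x + 3*y**2 - y - 1

On U_Z we set Z = 1. Each monomial c·X^i·Y^j·Z^k in F becomes c·x^i·y^j·1^k = c·x^i·y^j.
Substituting Z = 1: F(X, Y, 1) = -2*x**2 + 3*x*y - 2*x + 3*y**2 - y - 1.
Note: deg(f) ≤ deg(F) = 2; strict inequality happens when F is divisible by Z (lost terms).
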